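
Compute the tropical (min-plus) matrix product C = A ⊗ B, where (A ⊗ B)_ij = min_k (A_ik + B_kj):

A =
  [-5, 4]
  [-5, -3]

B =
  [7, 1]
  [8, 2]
A ⊗ B =
  [2, -4]
  [2, -4]

Apply the min-plus product entry-by-entry:
  C[0][0] = min over k of (A[0][0] + B[0][0] = -5 + 7 = 2, A[0][1] + B[1][0] = 4 + 8 = 12) = 2 (attained at k = 0)
  C[0][1] = min over k of (A[0][0] + B[0][1] = -5 + 1 = -4, A[0][1] + B[1][1] = 4 + 2 = 6) = -4 (attained at k = 0)
  C[1][0] = min over k of (A[1][0] + B[0][0] = -5 + 7 = 2, A[1][1] + B[1][0] = -3 + 8 = 5) = 2 (attained at k = 0)
  C[1][1] = min over k of (A[1][0] + B[0][1] = -5 + 1 = -4, A[1][1] + B[1][1] = -3 + 2 = -1) = -4 (attained at k = 0)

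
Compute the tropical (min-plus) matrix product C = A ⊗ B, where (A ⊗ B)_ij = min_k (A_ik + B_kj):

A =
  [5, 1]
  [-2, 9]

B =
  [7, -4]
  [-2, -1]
A ⊗ B =
  [-1, 0]
  [5, -6]

Apply the min-plus product entry-by-entry:
  C[0][0] = min over k of (A[0][0] + B[0][0] = 5 + 7 = 12, A[0][1] + B[1][0] = 1 + -2 = -1) = -1 (attained at k = 1)
  C[0][1] = min over k of (A[0][0] + B[0][1] = 5 + -4 = 1, A[0][1] + B[1][1] = 1 + -1 = 0) = 0 (attained at k = 1)
  C[1][0] = min over k of (A[1][0] + B[0][0] = -2 + 7 = 5, A[1][1] + B[1][0] = 9 + -2 = 7) = 5 (attained at k = 0)
  C[1][1] = min over k of (A[1][0] + B[0][1] = -2 + -4 = -6, A[1][1] + B[1][1] = 9 + -1 = 8) = -6 (attained at k = 0)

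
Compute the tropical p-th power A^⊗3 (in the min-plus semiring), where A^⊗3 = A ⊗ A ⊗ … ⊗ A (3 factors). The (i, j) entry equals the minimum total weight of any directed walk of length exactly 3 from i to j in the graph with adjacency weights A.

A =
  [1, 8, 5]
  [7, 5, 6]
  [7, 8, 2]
A^⊗3 =
  [3, 10, 7]
  [9, 15, 10]
  [9, 12, 6]

Each entry (A^⊗3)_ij equals the minimum over all length-3 walks i = v_0 → v_1 → … → v_3 = j of Σ_t A[v_t][v_{t+1}]. For example, for (i, j) = (0, 2) we minimise over 9 possible intermediate vertex sequences; the minimum is 7, attained along the walk 0 → 0 → 0 → 2.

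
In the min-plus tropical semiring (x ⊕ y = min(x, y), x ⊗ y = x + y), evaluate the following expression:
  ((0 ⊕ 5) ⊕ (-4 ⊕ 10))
((0 ⊕ 5) ⊕ (-4 ⊕ 10)) = -4

Expand innermost to outermost. Recall ⊕ takes the minimum of its arguments and ⊗ takes their sum. Working out the expression ((0 ⊕ 5) ⊕ (-4 ⊕ 10)) gives -4.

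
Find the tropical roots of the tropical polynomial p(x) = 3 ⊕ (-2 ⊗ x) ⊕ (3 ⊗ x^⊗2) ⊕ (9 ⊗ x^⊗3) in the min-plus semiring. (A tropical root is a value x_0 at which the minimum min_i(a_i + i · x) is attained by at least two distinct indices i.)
Roots: {-6, -5, 5}

Each tropical root is a break point of the lower envelope of the lines y = a_i + i · x (there are 4 lines, with slopes 0, 1, ..., 3). Only the lines that attain the minimum somewhere contribute to roots; other lines are dominated. Here the surviving (envelope) indices are i = 3, i = 2, i = 1, i = 0.
Intersections between consecutive envelope lines give the roots: for adjacent envelope indices i < j the intersection is x = (a_i − a_j) / (j − i). Reading off the sorted break points: {-6, -5, 5}.
Verification: at each break x_0, at least two indices attain the minimum of min_i(a_i + i · x_0).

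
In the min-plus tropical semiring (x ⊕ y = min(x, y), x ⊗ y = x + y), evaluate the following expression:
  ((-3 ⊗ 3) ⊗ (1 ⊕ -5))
((-3 ⊗ 3) ⊗ (1 ⊕ -5)) = -5

Expand innermost to outermost. Recall ⊕ takes the minimum of its arguments and ⊗ takes their sum. Working out the expression ((-3 ⊗ 3) ⊗ (1 ⊕ -5)) gives -5.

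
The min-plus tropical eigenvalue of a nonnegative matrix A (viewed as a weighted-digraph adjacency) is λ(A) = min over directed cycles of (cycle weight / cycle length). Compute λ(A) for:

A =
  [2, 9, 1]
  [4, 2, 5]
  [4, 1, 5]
λ(A) = 2

Enumerate directed cycles and compute their means (weight / length). Sample:
  cycle 0 → 0: weight = 2, length = 1, mean = 2/1 ≈ 2.000
  cycle 1 → 1: weight = 2, length = 1, mean = 2/1 ≈ 2.000
  cycle 2 → 2: weight = 5, length = 1, mean = 5/1 ≈ 5.000
  cycle 0 → 1 → 0: weight = 13, length = 2, mean = 13/2 ≈ 6.500
  cycle 0 → 2 → 0: weight = 5, length = 2, mean = 5/2 ≈ 2.500
  cycle 1 → 0 → 1: weight = 13, length = 2, mean = 13/2 ≈ 6.500
Minimum mean = 2.000, attained e.g. along the cycle 0 → 0 with weight 2 and length 1. So λ(A) = 2/1 = 2.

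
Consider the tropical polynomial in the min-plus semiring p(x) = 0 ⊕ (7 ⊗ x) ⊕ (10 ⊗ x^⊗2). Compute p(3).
p(3) = 0

A tropical monomial a ⊗ x^⊗i evaluates to a + i · x. Evaluating each term at x = 3:
  Term 0 contributes 0 + 0 · 3 = 0
  Term 1 contributes 7 + 1 · 3 = 10
  Term 2 contributes 10 + 2 · 3 = 16
p(3) = ⊕ of these = min[0, 10, 16] = 0.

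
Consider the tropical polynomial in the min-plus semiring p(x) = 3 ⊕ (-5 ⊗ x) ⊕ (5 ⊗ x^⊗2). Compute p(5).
p(5) = 0

A tropical monomial a ⊗ x^⊗i evaluates to a + i · x. Evaluating each term at x = 5:
  Term 0 contributes 3 + 0 · 5 = 3
  Term 1 contributes -5 + 1 · 5 = 0
  Term 2 contributes 5 + 2 · 5 = 15
p(5) = ⊕ of these = min[3, 0, 15] = 0.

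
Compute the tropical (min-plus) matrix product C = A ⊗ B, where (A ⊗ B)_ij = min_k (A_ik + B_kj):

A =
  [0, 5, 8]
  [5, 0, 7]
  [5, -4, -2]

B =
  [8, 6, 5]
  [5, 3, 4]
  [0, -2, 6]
A ⊗ B =
  [8, 6, 5]
  [5, 3, 4]
  [-2, -4, 0]

Apply the min-plus product entry-by-entry:
  C[0][0] = min over k of (A[0][0] + B[0][0] = 0 + 8 = 8, A[0][1] + B[1][0] = 5 + 5 = 10, A[0][2] + B[2][0] = 8 + 0 = 8) = 8 (attained at k = 0)
  C[0][1] = min over k of (A[0][0] + B[0][1] = 0 + 6 = 6, A[0][1] + B[1][1] = 5 + 3 = 8, A[0][2] + B[2][1] = 8 + -2 = 6) = 6 (attained at k = 0)
  C[0][2] = min over k of (A[0][0] + B[0][2] = 0 + 5 = 5, A[0][1] + B[1][2] = 5 + 4 = 9, A[0][2] + B[2][2] = 8 + 6 = 14) = 5 (attained at k = 0)
  C[1][0] = min over k of (A[1][0] + B[0][0] = 5 + 8 = 13, A[1][1] + B[1][0] = 0 + 5 = 5, A[1][2] + B[2][0] = 7 + 0 = 7) = 5 (attained at k = 1)
  C[1][1] = min over k of (A[1][0] + B[0][1] = 5 + 6 = 11, A[1][1] + B[1][1] = 0 + 3 = 3, A[1][2] + B[2][1] = 7 + -2 = 5) = 3 (attained at k = 1)
  C[1][2] = min over k of (A[1][0] + B[0][2] = 5 + 5 = 10, A[1][1] + B[1][2] = 0 + 4 = 4, A[1][2] + B[2][2] = 7 + 6 = 13) = 4 (attained at k = 1)
  C[2][0] = min over k of (A[2][0] + B[0][0] = 5 + 8 = 13, A[2][1] + B[1][0] = -4 + 5 = 1, A[2][2] + B[2][0] = -2 + 0 = -2) = -2 (attained at k = 2)
  C[2][1] = min over k of (A[2][0] + B[0][1] = 5 + 6 = 11, A[2][1] + B[1][1] = -4 + 3 = -1, A[2][2] + B[2][1] = -2 + -2 = -4) = -4 (attained at k = 2)
  C[2][2] = min over k of (A[2][0] + B[0][2] = 5 + 5 = 10, A[2][1] + B[1][2] = -4 + 4 = 0, A[2][2] + B[2][2] = -2 + 6 = 4) = 0 (attained at k = 1)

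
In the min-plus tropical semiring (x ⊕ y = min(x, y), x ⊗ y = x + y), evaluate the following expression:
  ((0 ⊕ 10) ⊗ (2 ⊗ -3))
((0 ⊕ 10) ⊗ (2 ⊗ -3)) = -1

Expand innermost to outermost. Recall ⊕ takes the minimum of its arguments and ⊗ takes their sum. Working out the expression ((0 ⊕ 10) ⊗ (2 ⊗ -3)) gives -1.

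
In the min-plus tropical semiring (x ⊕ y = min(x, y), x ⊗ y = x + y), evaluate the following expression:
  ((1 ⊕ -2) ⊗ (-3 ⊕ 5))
((1 ⊕ -2) ⊗ (-3 ⊕ 5)) = -5

Expand innermost to outermost. Recall ⊕ takes the minimum of its arguments and ⊗ takes their sum. Working out the expression ((1 ⊕ -2) ⊗ (-3 ⊕ 5)) gives -5.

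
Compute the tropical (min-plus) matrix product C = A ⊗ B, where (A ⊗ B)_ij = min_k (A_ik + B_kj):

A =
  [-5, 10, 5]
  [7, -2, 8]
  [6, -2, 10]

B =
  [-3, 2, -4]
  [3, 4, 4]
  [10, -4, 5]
A ⊗ B =
  [-8, -3, -9]
  [1, 2, 2]
  [1, 2, 2]

Apply the min-plus product entry-by-entry:
  C[0][0] = min over k of (A[0][0] + B[0][0] = -5 + -3 = -8, A[0][1] + B[1][0] = 10 + 3 = 13, A[0][2] + B[2][0] = 5 + 10 = 15) = -8 (attained at k = 0)
  C[0][1] = min over k of (A[0][0] + B[0][1] = -5 + 2 = -3, A[0][1] + B[1][1] = 10 + 4 = 14, A[0][2] + B[2][1] = 5 + -4 = 1) = -3 (attained at k = 0)
  C[0][2] = min over k of (A[0][0] + B[0][2] = -5 + -4 = -9, A[0][1] + B[1][2] = 10 + 4 = 14, A[0][2] + B[2][2] = 5 + 5 = 10) = -9 (attained at k = 0)
  C[1][0] = min over k of (A[1][0] + B[0][0] = 7 + -3 = 4, A[1][1] + B[1][0] = -2 + 3 = 1, A[1][2] + B[2][0] = 8 + 10 = 18) = 1 (attained at k = 1)
  C[1][1] = min over k of (A[1][0] + B[0][1] = 7 + 2 = 9, A[1][1] + B[1][1] = -2 + 4 = 2, A[1][2] + B[2][1] = 8 + -4 = 4) = 2 (attained at k = 1)
  C[1][2] = min over k of (A[1][0] + B[0][2] = 7 + -4 = 3, A[1][1] + B[1][2] = -2 + 4 = 2, A[1][2] + B[2][2] = 8 + 5 = 13) = 2 (attained at k = 1)
  C[2][0] = min over k of (A[2][0] + B[0][0] = 6 + -3 = 3, A[2][1] + B[1][0] = -2 + 3 = 1, A[2][2] + B[2][0] = 10 + 10 = 20) = 1 (attained at k = 1)
  C[2][1] = min over k of (A[2][0] + B[0][1] = 6 + 2 = 8, A[2][1] + B[1][1] = -2 + 4 = 2, A[2][2] + B[2][1] = 10 + -4 = 6) = 2 (attained at k = 1)
  C[2][2] = min over k of (A[2][0] + B[0][2] = 6 + -4 = 2, A[2][1] + B[1][2] = -2 + 4 = 2, A[2][2] + B[2][2] = 10 + 5 = 15) = 2 (attained at k = 0)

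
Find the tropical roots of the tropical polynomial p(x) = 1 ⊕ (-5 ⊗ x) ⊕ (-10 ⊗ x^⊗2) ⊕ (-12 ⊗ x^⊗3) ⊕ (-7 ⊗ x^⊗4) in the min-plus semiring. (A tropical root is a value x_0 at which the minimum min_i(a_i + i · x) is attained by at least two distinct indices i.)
Roots: {-5, 2, 5, 6}

Each tropical root is a break point of the lower envelope of the lines y = a_i + i · x (there are 5 lines, with slopes 0, 1, ..., 4). Only the lines that attain the minimum somewhere contribute to roots; other lines are dominated. Here the surviving (envelope) indices are i = 4, i = 3, i = 2, i = 1, i = 0.
Intersections between consecutive envelope lines give the roots: for adjacent envelope indices i < j the intersection is x = (a_i − a_j) / (j − i). Reading off the sorted break points: {-5, 2, 5, 6}.
Verification: at each break x_0, at least two indices attain the minimum of min_i(a_i + i · x_0).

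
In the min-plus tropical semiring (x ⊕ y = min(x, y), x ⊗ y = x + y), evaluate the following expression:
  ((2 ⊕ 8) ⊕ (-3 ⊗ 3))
((2 ⊕ 8) ⊕ (-3 ⊗ 3)) = 0

Expand innermost to outermost. Recall ⊕ takes the minimum of its arguments and ⊗ takes their sum. Working out the expression ((2 ⊕ 8) ⊕ (-3 ⊗ 3)) gives 0.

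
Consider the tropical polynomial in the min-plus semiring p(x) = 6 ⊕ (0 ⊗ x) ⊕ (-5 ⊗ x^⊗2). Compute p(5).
p(5) = 5

A tropical monomial a ⊗ x^⊗i evaluates to a + i · x. Evaluating each term at x = 5:
  Term 0 contributes 6 + 0 · 5 = 6
  Term 1 contributes 0 + 1 · 5 = 5
  Term 2 contributes -5 + 2 · 5 = 5
p(5) = ⊕ of these = min[6, 5, 5] = 5.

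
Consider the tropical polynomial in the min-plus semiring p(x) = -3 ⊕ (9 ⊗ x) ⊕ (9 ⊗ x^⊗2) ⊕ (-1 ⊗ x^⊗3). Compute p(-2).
p(-2) = -7

A tropical monomial a ⊗ x^⊗i evaluates to a + i · x. Evaluating each term at x = -2:
  Term 0 contributes -3 + 0 · -2 = -3
  Term 1 contributes 9 + 1 · -2 = 7
  Term 2 contributes 9 + 2 · -2 = 5
  Term 3 contributes -1 + 3 · -2 = -7
p(-2) = ⊕ of these = min[-3, 7, 5, -7] = -7.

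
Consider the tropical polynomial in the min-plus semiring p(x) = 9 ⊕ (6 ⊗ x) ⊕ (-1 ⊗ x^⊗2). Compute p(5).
p(5) = 9

A tropical monomial a ⊗ x^⊗i evaluates to a + i · x. Evaluating each term at x = 5:
  Term 0 contributes 9 + 0 · 5 = 9
  Term 1 contributes 6 + 1 · 5 = 11
  Term 2 contributes -1 + 2 · 5 = 9
p(5) = ⊕ of these = min[9, 11, 9] = 9.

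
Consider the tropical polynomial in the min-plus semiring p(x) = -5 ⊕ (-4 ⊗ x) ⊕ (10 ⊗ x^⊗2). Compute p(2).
p(2) = -5

A tropical monomial a ⊗ x^⊗i evaluates to a + i · x. Evaluating each term at x = 2:
  Term 0 contributes -5 + 0 · 2 = -5
  Term 1 contributes -4 + 1 · 2 = -2
  Term 2 contributes 10 + 2 · 2 = 14
p(2) = ⊕ of these = min[-5, -2, 14] = -5.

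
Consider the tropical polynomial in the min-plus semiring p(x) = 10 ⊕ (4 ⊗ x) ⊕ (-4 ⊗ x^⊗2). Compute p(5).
p(5) = 6

A tropical monomial a ⊗ x^⊗i evaluates to a + i · x. Evaluating each term at x = 5:
  Term 0 contributes 10 + 0 · 5 = 10
  Term 1 contributes 4 + 1 · 5 = 9
  Term 2 contributes -4 + 2 · 5 = 6
p(5) = ⊕ of these = min[10, 9, 6] = 6.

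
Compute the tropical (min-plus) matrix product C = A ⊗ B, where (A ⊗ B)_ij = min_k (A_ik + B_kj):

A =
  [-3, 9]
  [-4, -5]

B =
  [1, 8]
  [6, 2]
A ⊗ B =
  [-2, 5]
  [-3, -3]

Apply the min-plus product entry-by-entry:
  C[0][0] = min over k of (A[0][0] + B[0][0] = -3 + 1 = -2, A[0][1] + B[1][0] = 9 + 6 = 15) = -2 (attained at k = 0)
  C[0][1] = min over k of (A[0][0] + B[0][1] = -3 + 8 = 5, A[0][1] + B[1][1] = 9 + 2 = 11) = 5 (attained at k = 0)
  C[1][0] = min over k of (A[1][0] + B[0][0] = -4 + 1 = -3, A[1][1] + B[1][0] = -5 + 6 = 1) = -3 (attained at k = 0)
  C[1][1] = min over k of (A[1][0] + B[0][1] = -4 + 8 = 4, A[1][1] + B[1][1] = -5 + 2 = -3) = -3 (attained at k = 1)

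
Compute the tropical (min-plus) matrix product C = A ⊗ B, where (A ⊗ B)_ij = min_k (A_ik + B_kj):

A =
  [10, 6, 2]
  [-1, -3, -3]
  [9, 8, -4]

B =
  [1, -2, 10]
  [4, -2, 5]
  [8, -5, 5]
A ⊗ B =
  [10, -3, 7]
  [0, -8, 2]
  [4, -9, 1]

Apply the min-plus product entry-by-entry:
  C[0][0] = min over k of (A[0][0] + B[0][0] = 10 + 1 = 11, A[0][1] + B[1][0] = 6 + 4 = 10, A[0][2] + B[2][0] = 2 + 8 = 10) = 10 (attained at k = 1)
  C[0][1] = min over k of (A[0][0] + B[0][1] = 10 + -2 = 8, A[0][1] + B[1][1] = 6 + -2 = 4, A[0][2] + B[2][1] = 2 + -5 = -3) = -3 (attained at k = 2)
  C[0][2] = min over k of (A[0][0] + B[0][2] = 10 + 10 = 20, A[0][1] + B[1][2] = 6 + 5 = 11, A[0][2] + B[2][2] = 2 + 5 = 7) = 7 (attained at k = 2)
  C[1][0] = min over k of (A[1][0] + B[0][0] = -1 + 1 = 0, A[1][1] + B[1][0] = -3 + 4 = 1, A[1][2] + B[2][0] = -3 + 8 = 5) = 0 (attained at k = 0)
  C[1][1] = min over k of (A[1][0] + B[0][1] = -1 + -2 = -3, A[1][1] + B[1][1] = -3 + -2 = -5, A[1][2] + B[2][1] = -3 + -5 = -8) = -8 (attained at k = 2)
  C[1][2] = min over k of (A[1][0] + B[0][2] = -1 + 10 = 9, A[1][1] + B[1][2] = -3 + 5 = 2, A[1][2] + B[2][2] = -3 + 5 = 2) = 2 (attained at k = 1)
  C[2][0] = min over k of (A[2][0] + B[0][0] = 9 + 1 = 10, A[2][1] + B[1][0] = 8 + 4 = 12, A[2][2] + B[2][0] = -4 + 8 = 4) = 4 (attained at k = 2)
  C[2][1] = min over k of (A[2][0] + B[0][1] = 9 + -2 = 7, A[2][1] + B[1][1] = 8 + -2 = 6, A[2][2] + B[2][1] = -4 + -5 = -9) = -9 (attained at k = 2)
  C[2][2] = min over k of (A[2][0] + B[0][2] = 9 + 10 = 19, A[2][1] + B[1][2] = 8 + 5 = 13, A[2][2] + B[2][2] = -4 + 5 = 1) = 1 (attained at k = 2)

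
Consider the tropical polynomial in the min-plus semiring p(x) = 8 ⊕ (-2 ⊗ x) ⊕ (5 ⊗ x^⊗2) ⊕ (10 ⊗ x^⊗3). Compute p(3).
p(3) = 1

A tropical monomial a ⊗ x^⊗i evaluates to a + i · x. Evaluating each term at x = 3:
  Term 0 contributes 8 + 0 · 3 = 8
  Term 1 contributes -2 + 1 · 3 = 1
  Term 2 contributes 5 + 2 · 3 = 11
  Term 3 contributes 10 + 3 · 3 = 19
p(3) = ⊕ of these = min[8, 1, 11, 19] = 1.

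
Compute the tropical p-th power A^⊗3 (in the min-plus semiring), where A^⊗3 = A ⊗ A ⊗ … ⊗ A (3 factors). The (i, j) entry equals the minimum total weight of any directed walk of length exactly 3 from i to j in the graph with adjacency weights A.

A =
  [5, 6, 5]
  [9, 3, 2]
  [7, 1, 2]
A^⊗3 =
  [14, 8, 8]
  [11, 5, 5]
  [10, 4, 5]

Each entry (A^⊗3)_ij equals the minimum over all length-3 walks i = v_0 → v_1 → … → v_3 = j of Σ_t A[v_t][v_{t+1}]. For example, for (i, j) = (0, 2) we minimise over 9 possible intermediate vertex sequences; the minimum is 8, attained along the walk 0 → 2 → 1 → 2.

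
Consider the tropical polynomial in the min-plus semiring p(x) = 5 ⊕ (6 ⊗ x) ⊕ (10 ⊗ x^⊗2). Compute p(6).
p(6) = 5

A tropical monomial a ⊗ x^⊗i evaluates to a + i · x. Evaluating each term at x = 6:
  Term 0 contributes 5 + 0 · 6 = 5
  Term 1 contributes 6 + 1 · 6 = 12
  Term 2 contributes 10 + 2 · 6 = 22
p(6) = ⊕ of these = min[5, 12, 22] = 5.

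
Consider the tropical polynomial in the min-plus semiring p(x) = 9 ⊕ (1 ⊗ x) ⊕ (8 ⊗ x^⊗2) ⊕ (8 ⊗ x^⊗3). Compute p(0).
p(0) = 1

A tropical monomial a ⊗ x^⊗i evaluates to a + i · x. Evaluating each term at x = 0:
  Term 0 contributes 9 + 0 · 0 = 9
  Term 1 contributes 1 + 1 · 0 = 1
  Term 2 contributes 8 + 2 · 0 = 8
  Term 3 contributes 8 + 3 · 0 = 8
p(0) = ⊕ of these = min[9, 1, 8, 8] = 1.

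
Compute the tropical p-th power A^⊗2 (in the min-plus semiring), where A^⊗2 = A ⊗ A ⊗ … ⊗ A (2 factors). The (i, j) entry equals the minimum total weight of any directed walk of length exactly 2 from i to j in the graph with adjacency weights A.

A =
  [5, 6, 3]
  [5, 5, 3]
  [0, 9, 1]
A^⊗2 =
  [3, 11, 4]
  [3, 10, 4]
  [1, 6, 2]

Each entry (A^⊗2)_ij equals the minimum over all length-2 walks i = v_0 → v_1 → … → v_2 = j of Σ_t A[v_t][v_{t+1}]. For example, for (i, j) = (0, 2) we minimise over 3 possible intermediate vertex sequences; the minimum is 4, attained along the walk 0 → 2 → 2.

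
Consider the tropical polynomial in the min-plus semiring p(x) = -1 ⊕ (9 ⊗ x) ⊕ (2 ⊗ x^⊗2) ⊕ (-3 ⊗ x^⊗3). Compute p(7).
p(7) = -1

A tropical monomial a ⊗ x^⊗i evaluates to a + i · x. Evaluating each term at x = 7:
  Term 0 contributes -1 + 0 · 7 = -1
  Term 1 contributes 9 + 1 · 7 = 16
  Term 2 contributes 2 + 2 · 7 = 16
  Term 3 contributes -3 + 3 · 7 = 18
p(7) = ⊕ of these = min[-1, 16, 16, 18] = -1.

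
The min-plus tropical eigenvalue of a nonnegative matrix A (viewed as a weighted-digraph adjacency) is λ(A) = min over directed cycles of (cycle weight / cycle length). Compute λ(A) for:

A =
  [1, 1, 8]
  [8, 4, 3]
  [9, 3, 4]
λ(A) = 1

Enumerate directed cycles and compute their means (weight / length). Sample:
  cycle 0 → 0: weight = 1, length = 1, mean = 1/1 ≈ 1.000
  cycle 1 → 1: weight = 4, length = 1, mean = 4/1 ≈ 4.000
  cycle 2 → 2: weight = 4, length = 1, mean = 4/1 ≈ 4.000
  cycle 0 → 1 → 0: weight = 9, length = 2, mean = 9/2 ≈ 4.500
  cycle 0 → 2 → 0: weight = 17, length = 2, mean = 17/2 ≈ 8.500
  cycle 1 → 0 → 1: weight = 9, length = 2, mean = 9/2 ≈ 4.500
Minimum mean = 1.000, attained e.g. along the cycle 0 → 0 with weight 1 and length 1. So λ(A) = 1/1 = 1.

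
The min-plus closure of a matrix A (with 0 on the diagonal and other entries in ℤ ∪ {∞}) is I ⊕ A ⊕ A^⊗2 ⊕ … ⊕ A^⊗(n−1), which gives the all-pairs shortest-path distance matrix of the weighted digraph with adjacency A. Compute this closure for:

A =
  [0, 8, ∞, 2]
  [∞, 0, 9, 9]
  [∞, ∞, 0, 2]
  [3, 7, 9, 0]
Closure =
  [0, 8, 11, 2]
  [12, 0, 9, 9]
  [5, 9, 0, 2]
  [3, 7, 9, 0]

This is the Floyd-Warshall all-pairs shortest-path computation. For each intermediate vertex k = 0, 1, …, 3, update dist[i][j] ← min(dist[i][j], dist[i][k] + dist[k][j]). The final matrix gives, for each (i, j), the minimum total weight of any directed path from i to j (possibly empty when i = j).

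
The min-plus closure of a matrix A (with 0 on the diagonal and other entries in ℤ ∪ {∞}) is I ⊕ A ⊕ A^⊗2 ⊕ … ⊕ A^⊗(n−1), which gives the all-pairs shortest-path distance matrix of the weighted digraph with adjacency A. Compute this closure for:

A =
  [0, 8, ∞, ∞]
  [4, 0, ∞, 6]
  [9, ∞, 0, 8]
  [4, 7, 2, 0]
Closure =
  [0, 8, 16, 14]
  [4, 0, 8, 6]
  [9, 15, 0, 8]
  [4, 7, 2, 0]

This is the Floyd-Warshall all-pairs shortest-path computation. For each intermediate vertex k = 0, 1, …, 3, update dist[i][j] ← min(dist[i][j], dist[i][k] + dist[k][j]). The final matrix gives, for each (i, j), the minimum total weight of any directed path from i to j (possibly empty when i = j).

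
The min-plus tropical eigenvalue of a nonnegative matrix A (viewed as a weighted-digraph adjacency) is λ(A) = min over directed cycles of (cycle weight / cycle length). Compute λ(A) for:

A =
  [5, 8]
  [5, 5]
λ(A) = 5

Enumerate directed cycles and compute their means (weight / length). Sample:
  cycle 0 → 0: weight = 5, length = 1, mean = 5/1 ≈ 5.000
  cycle 1 → 1: weight = 5, length = 1, mean = 5/1 ≈ 5.000
  cycle 0 → 1 → 0: weight = 13, length = 2, mean = 13/2 ≈ 6.500
  cycle 1 → 0 → 1: weight = 13, length = 2, mean = 13/2 ≈ 6.500
Minimum mean = 5.000, attained e.g. along the cycle 0 → 0 with weight 5 and length 1. So λ(A) = 5/1 = 5.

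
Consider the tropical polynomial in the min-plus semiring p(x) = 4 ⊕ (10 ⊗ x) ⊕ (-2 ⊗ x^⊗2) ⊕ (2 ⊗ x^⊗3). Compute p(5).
p(5) = 4

A tropical monomial a ⊗ x^⊗i evaluates to a + i · x. Evaluating each term at x = 5:
  Term 0 contributes 4 + 0 · 5 = 4
  Term 1 contributes 10 + 1 · 5 = 15
  Term 2 contributes -2 + 2 · 5 = 8
  Term 3 contributes 2 + 3 · 5 = 17
p(5) = ⊕ of these = min[4, 15, 8, 17] = 4.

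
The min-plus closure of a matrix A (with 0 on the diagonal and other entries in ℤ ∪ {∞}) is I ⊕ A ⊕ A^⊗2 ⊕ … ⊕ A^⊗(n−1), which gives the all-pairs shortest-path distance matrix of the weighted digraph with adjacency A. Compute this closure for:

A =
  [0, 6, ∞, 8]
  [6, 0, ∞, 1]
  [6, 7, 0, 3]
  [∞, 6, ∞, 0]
Closure =
  [0, 6, ∞, 7]
  [6, 0, ∞, 1]
  [6, 7, 0, 3]
  [12, 6, ∞, 0]

This is the Floyd-Warshall all-pairs shortest-path computation. For each intermediate vertex k = 0, 1, …, 3, update dist[i][j] ← min(dist[i][j], dist[i][k] + dist[k][j]). The final matrix gives, for each (i, j), the minimum total weight of any directed path from i to j (possibly empty when i = j).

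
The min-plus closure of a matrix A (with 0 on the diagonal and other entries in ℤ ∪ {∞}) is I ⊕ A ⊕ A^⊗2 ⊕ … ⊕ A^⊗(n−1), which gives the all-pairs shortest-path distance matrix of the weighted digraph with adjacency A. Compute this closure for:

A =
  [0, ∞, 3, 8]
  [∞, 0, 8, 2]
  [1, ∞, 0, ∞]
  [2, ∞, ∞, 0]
Closure =
  [0, ∞, 3, 8]
  [4, 0, 7, 2]
  [1, ∞, 0, 9]
  [2, ∞, 5, 0]

This is the Floyd-Warshall all-pairs shortest-path computation. For each intermediate vertex k = 0, 1, …, 3, update dist[i][j] ← min(dist[i][j], dist[i][k] + dist[k][j]). The final matrix gives, for each (i, j), the minimum total weight of any directed path from i to j (possibly empty when i = j).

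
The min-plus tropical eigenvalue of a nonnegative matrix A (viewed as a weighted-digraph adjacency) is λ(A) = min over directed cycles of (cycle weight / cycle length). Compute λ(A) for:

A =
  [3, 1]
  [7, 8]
λ(A) = 3

Enumerate directed cycles and compute their means (weight / length). Sample:
  cycle 0 → 0: weight = 3, length = 1, mean = 3/1 ≈ 3.000
  cycle 1 → 1: weight = 8, length = 1, mean = 8/1 ≈ 8.000
  cycle 0 → 1 → 0: weight = 8, length = 2, mean = 8/2 ≈ 4.000
  cycle 1 → 0 → 1: weight = 8, length = 2, mean = 8/2 ≈ 4.000
Minimum mean = 3.000, attained e.g. along the cycle 0 → 0 with weight 3 and length 1. So λ(A) = 3/1 = 3.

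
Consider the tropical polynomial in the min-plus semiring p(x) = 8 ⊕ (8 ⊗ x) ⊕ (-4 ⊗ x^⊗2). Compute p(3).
p(3) = 2

A tropical monomial a ⊗ x^⊗i evaluates to a + i · x. Evaluating each term at x = 3:
  Term 0 contributes 8 + 0 · 3 = 8
  Term 1 contributes 8 + 1 · 3 = 11
  Term 2 contributes -4 + 2 · 3 = 2
p(3) = ⊕ of these = min[8, 11, 2] = 2.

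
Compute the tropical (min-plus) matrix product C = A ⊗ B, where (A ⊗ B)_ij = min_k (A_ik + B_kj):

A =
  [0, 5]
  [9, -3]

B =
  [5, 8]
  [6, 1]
A ⊗ B =
  [5, 6]
  [3, -2]

Apply the min-plus product entry-by-entry:
  C[0][0] = min over k of (A[0][0] + B[0][0] = 0 + 5 = 5, A[0][1] + B[1][0] = 5 + 6 = 11) = 5 (attained at k = 0)
  C[0][1] = min over k of (A[0][0] + B[0][1] = 0 + 8 = 8, A[0][1] + B[1][1] = 5 + 1 = 6) = 6 (attained at k = 1)
  C[1][0] = min over k of (A[1][0] + B[0][0] = 9 + 5 = 14, A[1][1] + B[1][0] = -3 + 6 = 3) = 3 (attained at k = 1)
  C[1][1] = min over k of (A[1][0] + B[0][1] = 9 + 8 = 17, A[1][1] + B[1][1] = -3 + 1 = -2) = -2 (attained at k = 1)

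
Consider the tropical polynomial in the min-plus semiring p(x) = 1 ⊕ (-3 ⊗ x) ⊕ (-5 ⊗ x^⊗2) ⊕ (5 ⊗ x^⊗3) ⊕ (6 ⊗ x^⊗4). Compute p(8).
p(8) = 1

A tropical monomial a ⊗ x^⊗i evaluates to a + i · x. Evaluating each term at x = 8:
  Term 0 contributes 1 + 0 · 8 = 1
  Term 1 contributes -3 + 1 · 8 = 5
  Term 2 contributes -5 + 2 · 8 = 11
  Term 3 contributes 5 + 3 · 8 = 29
  Term 4 contributes 6 + 4 · 8 = 38
p(8) = ⊕ of these = min[1, 5, 11, 29, 38] = 1.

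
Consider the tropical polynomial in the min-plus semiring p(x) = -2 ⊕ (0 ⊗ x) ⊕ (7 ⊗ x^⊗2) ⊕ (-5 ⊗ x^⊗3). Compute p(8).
p(8) = -2

A tropical monomial a ⊗ x^⊗i evaluates to a + i · x. Evaluating each term at x = 8:
  Term 0 contributes -2 + 0 · 8 = -2
  Term 1 contributes 0 + 1 · 8 = 8
  Term 2 contributes 7 + 2 · 8 = 23
  Term 3 contributes -5 + 3 · 8 = 19
p(8) = ⊕ of these = min[-2, 8, 23, 19] = -2.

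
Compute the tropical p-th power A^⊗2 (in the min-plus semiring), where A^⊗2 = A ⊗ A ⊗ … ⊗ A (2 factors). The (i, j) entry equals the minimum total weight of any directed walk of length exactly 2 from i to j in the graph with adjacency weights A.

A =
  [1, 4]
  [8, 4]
A^⊗2 =
  [2, 5]
  [9, 8]

Each entry (A^⊗2)_ij equals the minimum over all length-2 walks i = v_0 → v_1 → … → v_2 = j of Σ_t A[v_t][v_{t+1}]. For example, for (i, j) = (0, 1) we minimise over 2 possible intermediate vertex sequences; the minimum is 5, attained along the walk 0 → 0 → 1.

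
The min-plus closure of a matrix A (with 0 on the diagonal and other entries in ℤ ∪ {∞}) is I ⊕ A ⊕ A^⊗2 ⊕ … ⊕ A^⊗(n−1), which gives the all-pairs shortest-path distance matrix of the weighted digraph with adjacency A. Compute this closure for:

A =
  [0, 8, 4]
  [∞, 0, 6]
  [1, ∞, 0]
Closure =
  [0, 8, 4]
  [7, 0, 6]
  [1, 9, 0]

This is the Floyd-Warshall all-pairs shortest-path computation. For each intermediate vertex k = 0, 1, …, 2, update dist[i][j] ← min(dist[i][j], dist[i][k] + dist[k][j]). The final matrix gives, for each (i, j), the minimum total weight of any directed path from i to j (possibly empty when i = j).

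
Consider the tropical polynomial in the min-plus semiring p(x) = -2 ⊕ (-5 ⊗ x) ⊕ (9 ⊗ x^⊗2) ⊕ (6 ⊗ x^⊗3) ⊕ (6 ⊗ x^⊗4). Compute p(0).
p(0) = -5

A tropical monomial a ⊗ x^⊗i evaluates to a + i · x. Evaluating each term at x = 0:
  Term 0 contributes -2 + 0 · 0 = -2
  Term 1 contributes -5 + 1 · 0 = -5
  Term 2 contributes 9 + 2 · 0 = 9
  Term 3 contributes 6 + 3 · 0 = 6
  Term 4 contributes 6 + 4 · 0 = 6
p(0) = ⊕ of these = min[-2, -5, 9, 6, 6] = -5.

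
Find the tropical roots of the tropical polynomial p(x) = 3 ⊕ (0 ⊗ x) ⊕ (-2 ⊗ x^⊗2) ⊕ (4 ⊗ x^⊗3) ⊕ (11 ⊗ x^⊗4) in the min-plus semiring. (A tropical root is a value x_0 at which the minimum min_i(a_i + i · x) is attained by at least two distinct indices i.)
Roots: {-7, -6, 2, 3}

Each tropical root is a break point of the lower envelope of the lines y = a_i + i · x (there are 5 lines, with slopes 0, 1, ..., 4). Only the lines that attain the minimum somewhere contribute to roots; other lines are dominated. Here the surviving (envelope) indices are i = 4, i = 3, i = 2, i = 1, i = 0.
Intersections between consecutive envelope lines give the roots: for adjacent envelope indices i < j the intersection is x = (a_i − a_j) / (j − i). Reading off the sorted break points: {-7, -6, 2, 3}.
Verification: at each break x_0, at least two indices attain the minimum of min_i(a_i + i · x_0).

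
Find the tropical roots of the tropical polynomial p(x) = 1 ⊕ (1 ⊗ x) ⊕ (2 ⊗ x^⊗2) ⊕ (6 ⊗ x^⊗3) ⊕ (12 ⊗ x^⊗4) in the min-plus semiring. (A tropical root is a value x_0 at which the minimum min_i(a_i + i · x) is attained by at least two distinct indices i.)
Roots: {-6, -4, -1, 0}

Each tropical root is a break point of the lower envelope of the lines y = a_i + i · x (there are 5 lines, with slopes 0, 1, ..., 4). Only the lines that attain the minimum somewhere contribute to roots; other lines are dominated. Here the surviving (envelope) indices are i = 4, i = 3, i = 2, i = 1, i = 0.
Intersections between consecutive envelope lines give the roots: for adjacent envelope indices i < j the intersection is x = (a_i − a_j) / (j − i). Reading off the sorted break points: {-6, -4, -1, 0}.
Verification: at each break x_0, at least two indices attain the minimum of min_i(a_i + i · x_0).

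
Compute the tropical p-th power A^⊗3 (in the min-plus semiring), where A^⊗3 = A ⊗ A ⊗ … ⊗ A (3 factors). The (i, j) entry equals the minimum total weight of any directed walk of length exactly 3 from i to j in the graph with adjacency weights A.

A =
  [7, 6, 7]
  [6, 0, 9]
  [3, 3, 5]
A^⊗3 =
  [12, 6, 15]
  [6, 0, 9]
  [9, 3, 12]

Each entry (A^⊗3)_ij equals the minimum over all length-3 walks i = v_0 → v_1 → … → v_3 = j of Σ_t A[v_t][v_{t+1}]. For example, for (i, j) = (0, 2) we minimise over 9 possible intermediate vertex sequences; the minimum is 15, attained along the walk 0 → 1 → 1 → 2.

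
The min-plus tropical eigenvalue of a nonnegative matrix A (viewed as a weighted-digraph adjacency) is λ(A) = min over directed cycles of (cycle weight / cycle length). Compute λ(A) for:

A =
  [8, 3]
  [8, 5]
λ(A) = 5

Enumerate directed cycles and compute their means (weight / length). Sample:
  cycle 0 → 0: weight = 8, length = 1, mean = 8/1 ≈ 8.000
  cycle 1 → 1: weight = 5, length = 1, mean = 5/1 ≈ 5.000
  cycle 0 → 1 → 0: weight = 11, length = 2, mean = 11/2 ≈ 5.500
  cycle 1 → 0 → 1: weight = 11, length = 2, mean = 11/2 ≈ 5.500
Minimum mean = 5.000, attained e.g. along the cycle 1 → 1 with weight 5 and length 1. So λ(A) = 5/1 = 5.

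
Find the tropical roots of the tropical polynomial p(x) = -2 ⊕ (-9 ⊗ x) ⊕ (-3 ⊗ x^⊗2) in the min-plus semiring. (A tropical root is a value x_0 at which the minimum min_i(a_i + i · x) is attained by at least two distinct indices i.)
Roots: {-6, 7}

Each tropical root is a break point of the lower envelope of the lines y = a_i + i · x (there are 3 lines, with slopes 0, 1, ..., 2). Only the lines that attain the minimum somewhere contribute to roots; other lines are dominated. Here the surviving (envelope) indices are i = 2, i = 1, i = 0.
Intersections between consecutive envelope lines give the roots: for adjacent envelope indices i < j the intersection is x = (a_i − a_j) / (j − i). Reading off the sorted break points: {-6, 7}.
Verification: at each break x_0, at least two indices attain the minimum of min_i(a_i + i · x_0).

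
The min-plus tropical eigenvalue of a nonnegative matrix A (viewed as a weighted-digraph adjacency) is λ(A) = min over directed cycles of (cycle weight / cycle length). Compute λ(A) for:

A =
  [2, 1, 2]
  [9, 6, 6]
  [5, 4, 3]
λ(A) = 2

Enumerate directed cycles and compute their means (weight / length). Sample:
  cycle 0 → 0: weight = 2, length = 1, mean = 2/1 ≈ 2.000
  cycle 1 → 1: weight = 6, length = 1, mean = 6/1 ≈ 6.000
  cycle 2 → 2: weight = 3, length = 1, mean = 3/1 ≈ 3.000
  cycle 0 → 1 → 0: weight = 10, length = 2, mean = 10/2 ≈ 5.000
  cycle 0 → 2 → 0: weight = 7, length = 2, mean = 7/2 ≈ 3.500
  cycle 1 → 0 → 1: weight = 10, length = 2, mean = 10/2 ≈ 5.000
Minimum mean = 2.000, attained e.g. along the cycle 0 → 0 with weight 2 and length 1. So λ(A) = 2/1 = 2.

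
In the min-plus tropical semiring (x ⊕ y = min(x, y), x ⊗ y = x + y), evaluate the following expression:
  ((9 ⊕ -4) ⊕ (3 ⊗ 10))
((9 ⊕ -4) ⊕ (3 ⊗ 10)) = -4

Expand innermost to outermost. Recall ⊕ takes the minimum of its arguments and ⊗ takes their sum. Working out the expression ((9 ⊕ -4) ⊕ (3 ⊗ 10)) gives -4.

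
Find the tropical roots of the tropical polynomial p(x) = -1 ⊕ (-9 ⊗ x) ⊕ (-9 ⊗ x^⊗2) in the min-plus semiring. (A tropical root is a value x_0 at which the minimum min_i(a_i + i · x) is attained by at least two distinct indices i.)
Roots: {0, 8}

Each tropical root is a break point of the lower envelope of the lines y = a_i + i · x (there are 3 lines, with slopes 0, 1, ..., 2). Only the lines that attain the minimum somewhere contribute to roots; other lines are dominated. Here the surviving (envelope) indices are i = 2, i = 1, i = 0.
Intersections between consecutive envelope lines give the roots: for adjacent envelope indices i < j the intersection is x = (a_i − a_j) / (j − i). Reading off the sorted break points: {0, 8}.
Verification: at each break x_0, at least two indices attain the minimum of min_i(a_i + i · x_0).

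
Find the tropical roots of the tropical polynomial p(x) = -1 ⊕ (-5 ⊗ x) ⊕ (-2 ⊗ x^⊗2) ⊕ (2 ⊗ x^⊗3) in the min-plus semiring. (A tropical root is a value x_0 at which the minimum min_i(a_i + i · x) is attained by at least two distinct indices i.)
Roots: {-4, -3, 4}

Each tropical root is a break point of the lower envelope of the lines y = a_i + i · x (there are 4 lines, with slopes 0, 1, ..., 3). Only the lines that attain the minimum somewhere contribute to roots; other lines are dominated. Here the surviving (envelope) indices are i = 3, i = 2, i = 1, i = 0.
Intersections between consecutive envelope lines give the roots: for adjacent envelope indices i < j the intersection is x = (a_i − a_j) / (j − i). Reading off the sorted break points: {-4, -3, 4}.
Verification: at each break x_0, at least two indices attain the minimum of min_i(a_i + i · x_0).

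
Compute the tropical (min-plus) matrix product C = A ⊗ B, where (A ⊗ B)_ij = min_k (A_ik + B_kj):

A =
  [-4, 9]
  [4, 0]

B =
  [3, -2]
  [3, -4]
A ⊗ B =
  [-1, -6]
  [3, -4]

Apply the min-plus product entry-by-entry:
  C[0][0] = min over k of (A[0][0] + B[0][0] = -4 + 3 = -1, A[0][1] + B[1][0] = 9 + 3 = 12) = -1 (attained at k = 0)
  C[0][1] = min over k of (A[0][0] + B[0][1] = -4 + -2 = -6, A[0][1] + B[1][1] = 9 + -4 = 5) = -6 (attained at k = 0)
  C[1][0] = min over k of (A[1][0] + B[0][0] = 4 + 3 = 7, A[1][1] + B[1][0] = 0 + 3 = 3) = 3 (attained at k = 1)
  C[1][1] = min over k of (A[1][0] + B[0][1] = 4 + -2 = 2, A[1][1] + B[1][1] = 0 + -4 = -4) = -4 (attained at k = 1)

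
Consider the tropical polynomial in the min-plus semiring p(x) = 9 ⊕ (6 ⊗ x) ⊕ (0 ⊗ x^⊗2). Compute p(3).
p(3) = 6

A tropical monomial a ⊗ x^⊗i evaluates to a + i · x. Evaluating each term at x = 3:
  Term 0 contributes 9 + 0 · 3 = 9
  Term 1 contributes 6 + 1 · 3 = 9
  Term 2 contributes 0 + 2 · 3 = 6
p(3) = ⊕ of these = min[9, 9, 6] = 6.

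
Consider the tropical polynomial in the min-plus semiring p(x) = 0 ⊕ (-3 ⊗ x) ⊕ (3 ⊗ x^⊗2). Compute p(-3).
p(-3) = -6

A tropical monomial a ⊗ x^⊗i evaluates to a + i · x. Evaluating each term at x = -3:
  Term 0 contributes 0 + 0 · -3 = 0
  Term 1 contributes -3 + 1 · -3 = -6
  Term 2 contributes 3 + 2 · -3 = -3
p(-3) = ⊕ of these = min[0, -6, -3] = -6.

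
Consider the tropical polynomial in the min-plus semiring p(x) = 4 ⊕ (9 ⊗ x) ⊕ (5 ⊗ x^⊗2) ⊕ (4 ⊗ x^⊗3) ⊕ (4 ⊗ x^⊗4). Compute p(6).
p(6) = 4

A tropical monomial a ⊗ x^⊗i evaluates to a + i · x. Evaluating each term at x = 6:
  Term 0 contributes 4 + 0 · 6 = 4
  Term 1 contributes 9 + 1 · 6 = 15
  Term 2 contributes 5 + 2 · 6 = 17
  Term 3 contributes 4 + 3 · 6 = 22
  Term 4 contributes 4 + 4 · 6 = 28
p(6) = ⊕ of these = min[4, 15, 17, 22, 28] = 4.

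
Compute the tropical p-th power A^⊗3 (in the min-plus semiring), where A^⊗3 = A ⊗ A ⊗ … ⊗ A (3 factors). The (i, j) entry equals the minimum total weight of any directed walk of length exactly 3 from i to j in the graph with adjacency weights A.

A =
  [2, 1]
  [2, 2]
A^⊗3 =
  [5, 4]
  [5, 5]

Each entry (A^⊗3)_ij equals the minimum over all length-3 walks i = v_0 → v_1 → … → v_3 = j of Σ_t A[v_t][v_{t+1}]. For example, for (i, j) = (0, 1) we minimise over 4 possible intermediate vertex sequences; the minimum is 4, attained along the walk 0 → 1 → 0 → 1.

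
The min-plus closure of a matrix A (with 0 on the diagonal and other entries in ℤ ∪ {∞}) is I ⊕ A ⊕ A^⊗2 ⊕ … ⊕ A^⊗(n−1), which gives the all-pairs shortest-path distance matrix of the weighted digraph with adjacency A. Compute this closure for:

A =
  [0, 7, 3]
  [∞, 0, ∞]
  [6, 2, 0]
Closure =
  [0, 5, 3]
  [∞, 0, ∞]
  [6, 2, 0]

This is the Floyd-Warshall all-pairs shortest-path computation. For each intermediate vertex k = 0, 1, …, 2, update dist[i][j] ← min(dist[i][j], dist[i][k] + dist[k][j]). The final matrix gives, for each (i, j), the minimum total weight of any directed path from i to j (possibly empty when i = j).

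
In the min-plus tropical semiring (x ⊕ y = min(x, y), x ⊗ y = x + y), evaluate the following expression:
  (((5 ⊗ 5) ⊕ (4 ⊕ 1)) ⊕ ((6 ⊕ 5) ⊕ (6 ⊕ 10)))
(((5 ⊗ 5) ⊕ (4 ⊕ 1)) ⊕ ((6 ⊕ 5) ⊕ (6 ⊕ 10))) = 1

Expand innermost to outermost. Recall ⊕ takes the minimum of its arguments and ⊗ takes their sum. Working out the expression (((5 ⊗ 5) ⊕ (4 ⊕ 1)) ⊕ ((6 ⊕ 5) ⊕ (6 ⊕ 10))) gives 1.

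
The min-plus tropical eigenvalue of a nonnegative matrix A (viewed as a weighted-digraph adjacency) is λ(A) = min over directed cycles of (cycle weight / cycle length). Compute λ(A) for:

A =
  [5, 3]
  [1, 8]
λ(A) = 2

Enumerate directed cycles and compute their means (weight / length). Sample:
  cycle 0 → 0: weight = 5, length = 1, mean = 5/1 ≈ 5.000
  cycle 1 → 1: weight = 8, length = 1, mean = 8/1 ≈ 8.000
  cycle 0 → 1 → 0: weight = 4, length = 2, mean = 4/2 ≈ 2.000
  cycle 1 → 0 → 1: weight = 4, length = 2, mean = 4/2 ≈ 2.000
Minimum mean = 2.000, attained e.g. along the cycle 0 → 1 → 0 with weight 4 and length 2. So λ(A) = 4/2 = 2.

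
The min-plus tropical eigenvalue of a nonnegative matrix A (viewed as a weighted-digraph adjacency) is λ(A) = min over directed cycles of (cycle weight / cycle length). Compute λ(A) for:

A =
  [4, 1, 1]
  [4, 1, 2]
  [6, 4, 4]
λ(A) = 1

Enumerate directed cycles and compute their means (weight / length). Sample:
  cycle 0 → 0: weight = 4, length = 1, mean = 4/1 ≈ 4.000
  cycle 1 → 1: weight = 1, length = 1, mean = 1/1 ≈ 1.000
  cycle 2 → 2: weight = 4, length = 1, mean = 4/1 ≈ 4.000
  cycle 0 → 1 → 0: weight = 5, length = 2, mean = 5/2 ≈ 2.500
  cycle 0 → 2 → 0: weight = 7, length = 2, mean = 7/2 ≈ 3.500
  cycle 1 → 0 → 1: weight = 5, length = 2, mean = 5/2 ≈ 2.500
Minimum mean = 1.000, attained e.g. along the cycle 1 → 1 with weight 1 and length 1. So λ(A) = 1/1 = 1.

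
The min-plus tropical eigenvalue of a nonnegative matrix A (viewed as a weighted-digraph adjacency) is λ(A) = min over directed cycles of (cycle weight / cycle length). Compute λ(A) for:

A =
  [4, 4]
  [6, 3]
λ(A) = 3

Enumerate directed cycles and compute their means (weight / length). Sample:
  cycle 0 → 0: weight = 4, length = 1, mean = 4/1 ≈ 4.000
  cycle 1 → 1: weight = 3, length = 1, mean = 3/1 ≈ 3.000
  cycle 0 → 1 → 0: weight = 10, length = 2, mean = 10/2 ≈ 5.000
  cycle 1 → 0 → 1: weight = 10, length = 2, mean = 10/2 ≈ 5.000
Minimum mean = 3.000, attained e.g. along the cycle 1 → 1 with weight 3 and length 1. So λ(A) = 3/1 = 3.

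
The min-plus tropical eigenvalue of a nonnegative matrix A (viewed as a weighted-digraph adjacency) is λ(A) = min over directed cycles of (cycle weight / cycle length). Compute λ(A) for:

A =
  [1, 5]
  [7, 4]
λ(A) = 1

Enumerate directed cycles and compute their means (weight / length). Sample:
  cycle 0 → 0: weight = 1, length = 1, mean = 1/1 ≈ 1.000
  cycle 1 → 1: weight = 4, length = 1, mean = 4/1 ≈ 4.000
  cycle 0 → 1 → 0: weight = 12, length = 2, mean = 12/2 ≈ 6.000
  cycle 1 → 0 → 1: weight = 12, length = 2, mean = 12/2 ≈ 6.000
Minimum mean = 1.000, attained e.g. along the cycle 0 → 0 with weight 1 and length 1. So λ(A) = 1/1 = 1.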